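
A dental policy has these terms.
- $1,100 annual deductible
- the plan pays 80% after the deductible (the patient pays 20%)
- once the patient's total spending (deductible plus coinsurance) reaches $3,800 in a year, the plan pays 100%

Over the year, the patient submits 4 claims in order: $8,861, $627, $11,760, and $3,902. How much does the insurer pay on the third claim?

$10,737.60

Claim 1 — $8,861: $1,100 to deductible, leaving $7,761; patient's 20% is $1,552.20. Cost to patient: $2,652.20. OOP to date $2,652.20. Insurer: $8,861 − $2,652.20 = $6,208.80.
Claim 2 — $627: 20% coinsurance on $627 = $125.40. Patient pays $125.40; OOP now $2,777.60. Insurer: $627 − $125.40 = $501.60.
Claim 3 — $11,760: deductible met; 20% of $11,760 = $2,352. That would push OOP to $5,129.60, over the $3,800 cap, so patient pays $3,800 − $2,777.60 = $1,022.40. Plan pays $11,760 − $1,022.40 = $10,737.60.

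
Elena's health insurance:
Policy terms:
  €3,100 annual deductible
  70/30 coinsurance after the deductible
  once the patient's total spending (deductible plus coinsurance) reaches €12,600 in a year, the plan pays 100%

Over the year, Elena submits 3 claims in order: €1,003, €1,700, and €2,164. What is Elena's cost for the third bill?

#1 (€1,003): entire amount goes to the deductible. Patient owes €1,003 (running OOP €1,003).
#2 (€1,700): entire amount goes to the deductible. Patient pays €1,700; OOP now €2,703.
#3 (€2,164): €397 to deductible, leaving €1,767; coinsurance €1,767 × 30% = €530.10. Patient owes €927.10 (running OOP €3,630.10).

€927.10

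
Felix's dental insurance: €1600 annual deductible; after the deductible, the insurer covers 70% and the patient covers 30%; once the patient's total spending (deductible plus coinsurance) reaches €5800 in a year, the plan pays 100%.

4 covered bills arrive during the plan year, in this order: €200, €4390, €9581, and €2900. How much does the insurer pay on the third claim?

Bill 1, €200: fully absorbed by the deductible. Cost to patient: €200. OOP to date €200. Plan pays €200 − €200 = €0.
Bill 2, €4390: €1400 finishes the deductible; €2990 goes to coinsurance; 30% of €2990 = €897. Patient owes €2297 (running OOP €2497). Plan pays €4390 − €2297 = €2093.
Bill 3, €9581: deductible already satisfied, so patient's share is 30% × €9581 = €2874.30. Patient pays €2874.30; OOP now €5371.30. Insurer: €9581 − €2874.30 = €6706.70.

€6706.70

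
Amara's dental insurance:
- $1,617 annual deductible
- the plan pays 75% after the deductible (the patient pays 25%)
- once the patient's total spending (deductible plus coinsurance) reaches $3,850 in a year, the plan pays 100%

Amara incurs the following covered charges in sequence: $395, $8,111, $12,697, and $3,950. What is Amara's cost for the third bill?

Claim 1 ($395): all of it applies to the deductible. Patient pays $395; OOP now $395.
Claim 2 ($8,111): deductible takes $1,222, $6,889 remains; 25% of $6,889 = $1,722.25. Patient owes $2,944.25 (running OOP $3,339.25).
Claim 3 ($12,697): deductible already satisfied, so patient's share is 25% × $12,697 = $3,174.25. That would push OOP to $6,513.50, over the $3,850 cap, so patient pays $3,850 − $3,339.25 = $510.75.

$510.75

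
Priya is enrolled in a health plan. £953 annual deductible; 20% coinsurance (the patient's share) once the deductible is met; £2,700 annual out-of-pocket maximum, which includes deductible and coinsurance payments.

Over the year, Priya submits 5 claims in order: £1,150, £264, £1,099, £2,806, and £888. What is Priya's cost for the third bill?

Claim 1 — £1,150: £953 finishes the deductible; £197 goes to coinsurance; coinsurance £197 × 20% = £39.40. Patient owes £992.40 (running OOP £992.40).
Claim 2 — £264: 20% coinsurance on £264 = £52.80. Patient owes £52.80 (running OOP £1,045.20).
Claim 3 — £1,099: 20% coinsurance on £1,099 = £219.80. Patient owes £219.80 (running OOP £1,265).

£219.80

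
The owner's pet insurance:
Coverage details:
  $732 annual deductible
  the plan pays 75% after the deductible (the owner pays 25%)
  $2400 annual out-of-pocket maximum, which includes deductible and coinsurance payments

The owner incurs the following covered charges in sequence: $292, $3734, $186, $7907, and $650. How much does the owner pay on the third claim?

#1 ($292): entire amount goes to the deductible. Cost to owner: $292. OOP to date $292.
#2 ($3734): deductible takes $440, $3294 remains; 25% of $3294 = $823.50. Owner owes $1263.50 (running OOP $1555.50).
#3 ($186): deductible already satisfied, so owner's share is 25% × $186 = $46.50. Owner pays $46.50; OOP now $1602.

$46.50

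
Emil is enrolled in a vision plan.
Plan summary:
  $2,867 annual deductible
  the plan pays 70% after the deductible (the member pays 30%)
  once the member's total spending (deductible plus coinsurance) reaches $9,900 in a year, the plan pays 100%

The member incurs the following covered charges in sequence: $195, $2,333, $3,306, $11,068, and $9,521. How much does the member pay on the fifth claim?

Bill 1, $195: fully absorbed by the deductible. Member owes $195 (running OOP $195).
Bill 2, $2,333: entire amount goes to the deductible. Cost to member: $2,333. OOP to date $2,528.
Bill 3, $3,306: $339 to deductible, leaving $2,967; 30% of $2,967 = $890.10. Cost to member: $1,229.10. OOP to date $3,757.10.
Bill 4, $11,068: 30% coinsurance on $11,068 = $3,320.40. Member pays $3,320.40; OOP now $7,077.50.
Bill 5, $9,521: deductible already satisfied, so member's share is 30% × $9,521 = $2,856.30. That would push OOP to $9,933.80, over the $9,900 cap, so member pays $9,900 − $7,077.50 = $2,822.50.

$2,822.50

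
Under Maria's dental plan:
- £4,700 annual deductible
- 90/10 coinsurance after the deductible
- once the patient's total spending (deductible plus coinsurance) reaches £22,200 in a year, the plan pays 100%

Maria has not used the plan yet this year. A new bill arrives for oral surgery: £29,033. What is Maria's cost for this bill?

Nothing has been paid toward the £4,700 deductible, so the first £4,700 of this charge is applied there.
That leaves £29,033 − £4,700 = £24,333 for coinsurance.
Patient's 10% share of £24,333 is £2,433.30.
Patient responsibility before any cap: £4,700 + £2,433.30 = £7,133.30.
Total out-of-pocket so far would be £0 + £7,133.30 = £7,133.30, below the £22,200 cap — no reduction.

£7,133.30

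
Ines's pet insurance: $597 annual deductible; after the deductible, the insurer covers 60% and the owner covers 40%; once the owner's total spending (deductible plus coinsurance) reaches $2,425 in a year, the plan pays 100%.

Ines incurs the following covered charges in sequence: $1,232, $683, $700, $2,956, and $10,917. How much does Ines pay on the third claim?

$280

Bill 1, $1,232: $597 finishes the deductible; $635 goes to coinsurance; 40% of $635 = $254. Owner pays $851; OOP now $851.
Bill 2, $683: deductible already satisfied, so owner's share is 40% × $683 = $273.20. Cost to owner: $273.20. OOP to date $1,124.20.
Bill 3, $700: 40% coinsurance on $700 = $280. Owner owes $280 (running OOP $1,404.20).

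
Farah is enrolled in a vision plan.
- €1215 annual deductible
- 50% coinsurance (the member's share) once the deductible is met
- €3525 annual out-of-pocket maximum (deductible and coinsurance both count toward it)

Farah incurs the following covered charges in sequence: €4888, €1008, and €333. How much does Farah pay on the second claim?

Claim 1 — €4888: €1215 finishes the deductible; €3673 goes to coinsurance; coinsurance €3673 × 50% = €1836.50. Member pays €3051.50; OOP now €3051.50.
Claim 2 — €1008: deductible met; 50% of €1008 = €504. OOP would hit €3555.50 > €3525, so the cap limits the member to €3525 − €3051.50 = €473.50.

€473.50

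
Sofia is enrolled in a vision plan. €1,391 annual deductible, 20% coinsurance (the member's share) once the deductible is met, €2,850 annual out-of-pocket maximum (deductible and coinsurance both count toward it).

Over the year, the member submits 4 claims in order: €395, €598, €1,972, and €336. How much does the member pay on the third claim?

€712.80

Claim 1 — €395: all of it applies to the deductible. Member pays €395; OOP now €395.
Claim 2 — €598: entire amount goes to the deductible. Member pays €598; OOP now €993.
Claim 3 — €1,972: €398 finishes the deductible; €1,574 goes to coinsurance; 20% of €1,574 = €314.80. Cost to member: €712.80. OOP to date €1,705.80.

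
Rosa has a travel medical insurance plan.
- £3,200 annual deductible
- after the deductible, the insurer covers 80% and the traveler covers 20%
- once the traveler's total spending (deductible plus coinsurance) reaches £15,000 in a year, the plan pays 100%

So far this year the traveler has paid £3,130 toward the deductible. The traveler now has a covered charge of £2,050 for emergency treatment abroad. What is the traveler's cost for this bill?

Remaining deductible: £3,200 − £3,130 = £70.
That leaves £2,050 − £70 = £1,980 for coinsurance.
Coinsurance: £1,980 × 20% = £396.
So the traveler owes £70 + £396 = £466 before any cap.
Cumulative spending £3,130 + £466 = £3,596 stays under the £15,000 maximum.

£466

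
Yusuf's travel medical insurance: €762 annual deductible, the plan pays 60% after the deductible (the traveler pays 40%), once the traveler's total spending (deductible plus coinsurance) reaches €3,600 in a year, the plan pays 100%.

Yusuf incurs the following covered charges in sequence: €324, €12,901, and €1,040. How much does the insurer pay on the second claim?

Claim 1 (€324): all of it applies to the deductible. Traveler owes €324 (running OOP €324). Insurer: €324 − €324 = €0.
Claim 2 (€12,901): €438 finishes the deductible; €12,463 goes to coinsurance; traveler's 40% is €4,985.20. Claim cost before the cap: €438 + €4,985.20 = €5,423.20. Adding that to €324 gives €5,747.20, past the €3,600 cap; traveler pays only €3,600 − €324 = €3,276. Insurer: €12,901 − €3,276 = €9,625.

€9,625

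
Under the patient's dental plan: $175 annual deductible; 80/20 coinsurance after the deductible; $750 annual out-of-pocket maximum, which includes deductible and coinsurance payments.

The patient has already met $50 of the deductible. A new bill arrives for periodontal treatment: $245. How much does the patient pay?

$149

$50 of the $175 deductible is already met, leaving $125.
After the $125 deductible portion, $245 − $125 = $120 is subject to coinsurance.
Coinsurance: $120 × 20% = $24.
So the patient owes $125 + $24 = $149 before any cap.
Year-to-date out-of-pocket becomes $50 + $149 = $199, still under the $750 maximum, so no cap applies.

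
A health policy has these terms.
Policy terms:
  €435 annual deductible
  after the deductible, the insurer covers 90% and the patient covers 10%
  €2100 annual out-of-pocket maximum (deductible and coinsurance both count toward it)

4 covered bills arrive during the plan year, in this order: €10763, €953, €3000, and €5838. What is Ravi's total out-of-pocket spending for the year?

€2100

Claim 1 — €10763: €435 finishes the deductible; €10328 goes to coinsurance; patient's 10% is €1032.80. Patient owes €1467.80 (running OOP €1467.80).
Claim 2 — €953: 10% coinsurance on €953 = €95.30. Patient owes €95.30 (running OOP €1563.10).
Claim 3 — €3000: deductible met; 10% of €3000 = €300. Cost to patient: €300. OOP to date €1863.10.
Claim 4 — €5838: deductible met; 10% of €5838 = €583.80. OOP would hit €2446.90 > €2100, so the cap limits the patient to €2100 − €1863.10 = €236.90.
Summing the patient's payments: €1467.80 + €95.30 + €300 + €236.90 = €2100.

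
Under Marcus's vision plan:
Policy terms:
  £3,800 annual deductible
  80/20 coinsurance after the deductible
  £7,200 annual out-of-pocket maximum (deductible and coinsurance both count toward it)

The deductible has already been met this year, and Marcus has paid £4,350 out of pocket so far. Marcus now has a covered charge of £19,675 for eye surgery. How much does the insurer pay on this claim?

£16,825

The deductible is already satisfied, so the full bill goes to coinsurance.
Coinsurance: £19,675 × 20% = £3,935.
Adding £3,935 to the £4,350 already spent would give £8,285, which exceeds the £7,200 cap; the member pays just £7,200 − £4,350 = £2,850.
The insurer covers the remainder: £19,675 − £2,850 = £16,825.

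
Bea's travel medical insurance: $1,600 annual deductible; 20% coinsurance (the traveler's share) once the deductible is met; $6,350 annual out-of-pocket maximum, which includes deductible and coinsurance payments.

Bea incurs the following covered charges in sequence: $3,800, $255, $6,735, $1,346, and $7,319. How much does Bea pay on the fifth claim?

Claim 1 — $3,800: $1,600 to deductible, leaving $2,200; 20% of $2,200 = $440. Traveler pays $2,040; OOP now $2,040.
Claim 2 — $255: deductible already satisfied, so traveler's share is 20% × $255 = $51. Cost to traveler: $51. OOP to date $2,091.
Claim 3 — $6,735: deductible already satisfied, so traveler's share is 20% × $6,735 = $1,347. Cost to traveler: $1,347. OOP to date $3,438.
Claim 4 — $1,346: 20% coinsurance on $1,346 = $269.20. Traveler owes $269.20 (running OOP $3,707.20).
Claim 5 — $7,319: 20% coinsurance on $7,319 = $1,463.80. Traveler owes $1,463.80 (running OOP $5,171).

$1,463.80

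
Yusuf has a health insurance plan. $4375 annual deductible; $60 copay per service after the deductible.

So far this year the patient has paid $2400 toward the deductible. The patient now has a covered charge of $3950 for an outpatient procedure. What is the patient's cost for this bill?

$2035

Deductible still to meet: $4375 − $2400 = $1975.
The remaining $1975 (= $3950 − $1975) moves to the copay.
Copay on this service: $60.
Patient responsibility: $1975 + $60 = $2035.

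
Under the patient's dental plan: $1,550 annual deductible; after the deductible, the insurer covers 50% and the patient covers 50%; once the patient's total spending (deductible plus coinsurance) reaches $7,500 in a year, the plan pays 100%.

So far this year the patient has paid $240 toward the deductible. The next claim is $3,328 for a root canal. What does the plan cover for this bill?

Deductible still to meet: $1,550 − $240 = $1,310.
That leaves $3,328 − $1,310 = $2,018 for coinsurance.
Coinsurance: $2,018 × 50% = $1,009.
So the patient owes $1,310 + $1,009 = $2,319 before any cap.
Year-to-date out-of-pocket becomes $240 + $2,319 = $2,559, still under the $7,500 maximum, so no cap applies.
The insurer covers the remainder: $3,328 − $2,319 = $1,009.

$1,009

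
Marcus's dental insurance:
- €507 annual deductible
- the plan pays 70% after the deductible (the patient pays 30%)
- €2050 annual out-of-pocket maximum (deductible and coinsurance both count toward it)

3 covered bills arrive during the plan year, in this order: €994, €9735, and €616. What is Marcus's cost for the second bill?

Bill 1, €994: deductible takes €507, €487 remains; coinsurance €487 × 30% = €146.10. Patient owes €653.10 (running OOP €653.10).
Bill 2, €9735: 30% coinsurance on €9735 = €2920.50. Adding that to €653.10 gives €3573.60, past the €2050 cap; patient pays only €2050 − €653.10 = €1396.90.

€1396.90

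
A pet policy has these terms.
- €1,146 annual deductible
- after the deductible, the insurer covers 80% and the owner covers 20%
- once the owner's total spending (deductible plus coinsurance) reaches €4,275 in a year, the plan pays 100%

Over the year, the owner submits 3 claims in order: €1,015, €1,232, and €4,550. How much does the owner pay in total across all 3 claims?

Claim 1 — €1,015: fully absorbed by the deductible. Cost to owner: €1,015. OOP to date €1,015.
Claim 2 — €1,232: €131 to deductible, leaving €1,101; owner's 20% is €220.20. Cost to owner: €351.20. OOP to date €1,366.20.
Claim 3 — €4,550: 20% coinsurance on €4,550 = €910. Owner owes €910 (running OOP €2,276.20).
Total paid by the owner: €1,015 + €351.20 + €910 = €2,276.20.

€2,276.20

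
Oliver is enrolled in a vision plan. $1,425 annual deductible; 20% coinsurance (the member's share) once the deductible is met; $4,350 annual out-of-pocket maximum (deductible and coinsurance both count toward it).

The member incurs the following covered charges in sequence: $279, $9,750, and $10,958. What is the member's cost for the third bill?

Claim 1 — $279: entire amount goes to the deductible. Cost to member: $279. OOP to date $279.
Claim 2 — $9,750: $1,146 finishes the deductible; $8,604 goes to coinsurance; coinsurance $8,604 × 20% = $1,720.80. Cost to member: $2,866.80. OOP to date $3,145.80.
Claim 3 — $10,958: 20% coinsurance on $10,958 = $2,191.60. That would push OOP to $5,337.40, over the $4,350 cap, so member pays $4,350 − $3,145.80 = $1,204.20.

$1,204.20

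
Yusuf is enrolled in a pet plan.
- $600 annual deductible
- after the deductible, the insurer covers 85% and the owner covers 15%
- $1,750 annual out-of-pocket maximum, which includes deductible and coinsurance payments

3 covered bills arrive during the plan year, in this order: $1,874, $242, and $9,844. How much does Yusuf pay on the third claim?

$922.60

Claim 1 — $1,874: deductible takes $600, $1,274 remains; coinsurance $1,274 × 15% = $191.10. Owner pays $791.10; OOP now $791.10.
Claim 2 — $242: deductible met; 15% of $242 = $36.30. Owner pays $36.30; OOP now $827.40.
Claim 3 — $9,844: 15% coinsurance on $9,844 = $1,476.60. That would push OOP to $2,304, over the $1,750 cap, so owner pays $1,750 − $827.40 = $922.60.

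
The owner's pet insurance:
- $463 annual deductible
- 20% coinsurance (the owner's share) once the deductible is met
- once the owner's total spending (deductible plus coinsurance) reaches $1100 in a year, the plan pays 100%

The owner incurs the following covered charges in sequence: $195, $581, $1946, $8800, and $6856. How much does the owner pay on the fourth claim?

$185.20

#1 ($195): fully absorbed by the deductible. Owner owes $195 (running OOP $195).
#2 ($581): $268 to deductible, leaving $313; coinsurance $313 × 20% = $62.60. Owner owes $330.60 (running OOP $525.60).
#3 ($1946): deductible already satisfied, so owner's share is 20% × $1946 = $389.20. Owner owes $389.20 (running OOP $914.80).
#4 ($8800): 20% coinsurance on $8800 = $1760. That would push OOP to $2674.80, over the $1100 cap, so owner pays $1100 − $914.80 = $185.20.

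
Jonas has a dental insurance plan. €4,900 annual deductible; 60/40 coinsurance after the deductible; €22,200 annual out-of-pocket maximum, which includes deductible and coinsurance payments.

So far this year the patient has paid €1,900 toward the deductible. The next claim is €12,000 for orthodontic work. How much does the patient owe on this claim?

Remaining deductible: €4,900 − €1,900 = €3,000.
After the €3,000 deductible portion, €12,000 − €3,000 = €9,000 is subject to coinsurance.
Coinsurance: €9,000 × 40% = €3,600.
Patient responsibility before any cap: €3,000 + €3,600 = €6,600.
Total out-of-pocket so far would be €1,900 + €6,600 = €8,500, below the €22,200 cap — no reduction.

€6,600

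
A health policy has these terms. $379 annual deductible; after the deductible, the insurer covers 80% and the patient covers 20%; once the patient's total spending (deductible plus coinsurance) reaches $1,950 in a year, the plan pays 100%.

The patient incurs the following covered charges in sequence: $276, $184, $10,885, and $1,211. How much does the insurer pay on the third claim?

Claim 1 — $276: fully absorbed by the deductible. Cost to patient: $276. OOP to date $276. Insurer: $276 − $276 = $0.
Claim 2 — $184: $103 to deductible, leaving $81; coinsurance $81 × 20% = $16.20. Cost to patient: $119.20. OOP to date $395.20. Plan pays $184 − $119.20 = $64.80.
Claim 3 — $10,885: deductible met; 20% of $10,885 = $2,177. OOP would hit $2,572.20 > $1,950, so the cap limits the patient to $1,950 − $395.20 = $1,554.80. Insurer: $10,885 − $1,554.80 = $9,330.20.

$9,330.20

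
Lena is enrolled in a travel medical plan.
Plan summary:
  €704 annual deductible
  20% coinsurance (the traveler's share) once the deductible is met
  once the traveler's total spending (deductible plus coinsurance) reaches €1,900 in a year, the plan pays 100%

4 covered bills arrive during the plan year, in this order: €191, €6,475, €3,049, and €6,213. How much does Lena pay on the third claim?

Claim 1 — €191: fully absorbed by the deductible. Cost to traveler: €191. OOP to date €191.
Claim 2 — €6,475: €513 finishes the deductible; €5,962 goes to coinsurance; 20% of €5,962 = €1,192.40. Traveler owes €1,705.40 (running OOP €1,896.40).
Claim 3 — €3,049: deductible met; 20% of €3,049 = €609.80. That would push OOP to €2,506.20, over the €1,900 cap, so traveler pays €1,900 − €1,896.40 = €3.60.

€3.60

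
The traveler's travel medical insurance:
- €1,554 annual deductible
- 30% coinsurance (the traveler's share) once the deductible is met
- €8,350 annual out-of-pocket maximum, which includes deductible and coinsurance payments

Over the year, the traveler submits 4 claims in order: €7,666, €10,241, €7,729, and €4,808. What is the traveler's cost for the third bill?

Bill 1, €7,666: deductible takes €1,554, €6,112 remains; coinsurance €6,112 × 30% = €1,833.60. Cost to traveler: €3,387.60. OOP to date €3,387.60.
Bill 2, €10,241: 30% coinsurance on €10,241 = €3,072.30. Traveler owes €3,072.30 (running OOP €6,459.90).
Bill 3, €7,729: 30% coinsurance on €7,729 = €2,318.70. That would push OOP to €8,778.60, over the €8,350 cap, so traveler pays €8,350 − €6,459.90 = €1,890.10.

€1,890.10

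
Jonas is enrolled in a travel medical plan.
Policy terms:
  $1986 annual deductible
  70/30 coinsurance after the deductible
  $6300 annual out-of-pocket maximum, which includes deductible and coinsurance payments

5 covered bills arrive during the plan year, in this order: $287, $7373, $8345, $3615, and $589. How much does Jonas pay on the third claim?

Bill 1, $287: entire amount goes to the deductible. Cost to traveler: $287. OOP to date $287.
Bill 2, $7373: $1699 finishes the deductible; $5674 goes to coinsurance; traveler's 30% is $1702.20. Traveler pays $3401.20; OOP now $3688.20.
Bill 3, $8345: deductible already satisfied, so traveler's share is 30% × $8345 = $2503.50. Traveler owes $2503.50 (running OOP $6191.70).

$2503.50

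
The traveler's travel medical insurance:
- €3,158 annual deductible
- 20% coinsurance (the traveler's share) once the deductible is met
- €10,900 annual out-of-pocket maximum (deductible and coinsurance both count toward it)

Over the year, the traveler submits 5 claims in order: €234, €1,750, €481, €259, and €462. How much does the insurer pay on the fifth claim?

€22.40

Bill 1, €234: all of it applies to the deductible. Traveler owes €234 (running OOP €234). Insurer: €234 − €234 = €0.
Bill 2, €1,750: entire amount goes to the deductible. Traveler pays €1,750; OOP now €1,984. Insurer: €1,750 − €1,750 = €0.
Bill 3, €481: entire amount goes to the deductible. Traveler owes €481 (running OOP €2,465). Plan pays €481 − €481 = €0.
Bill 4, €259: entire amount goes to the deductible. Cost to traveler: €259. OOP to date €2,724. Plan pays €259 − €259 = €0.
Bill 5, €462: €434 finishes the deductible; €28 goes to coinsurance; coinsurance €28 × 20% = €5.60. Traveler owes €439.60 (running OOP €3,163.60). Insurer: €462 − €439.60 = €22.40.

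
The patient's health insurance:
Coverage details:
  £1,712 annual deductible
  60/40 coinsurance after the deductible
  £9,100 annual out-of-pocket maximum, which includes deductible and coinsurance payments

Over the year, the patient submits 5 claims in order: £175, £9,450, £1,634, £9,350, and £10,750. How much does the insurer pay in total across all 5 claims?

Claim 1 — £175: entire amount goes to the deductible. Patient owes £175 (running OOP £175). Plan pays £175 − £175 = £0.
Claim 2 — £9,450: £1,537 to deductible, leaving £7,913; coinsurance £7,913 × 40% = £3,165.20. Cost to patient: £4,702.20. OOP to date £4,877.20. Insurer: £9,450 − £4,702.20 = £4,747.80.
Claim 3 — £1,634: deductible already satisfied, so patient's share is 40% × £1,634 = £653.60. Cost to patient: £653.60. OOP to date £5,530.80. Plan pays £1,634 − £653.60 = £980.40.
Claim 4 — £9,350: 40% coinsurance on £9,350 = £3,740. OOP would hit £9,270.80 > £9,100, so the cap limits the patient to £9,100 − £5,530.80 = £3,569.20. Plan pays £9,350 − £3,569.20 = £5,780.80.
Claim 5 — £10,750: deductible already satisfied, so patient's share is 40% × £10,750 = £4,300. Adding that to £9,100 gives £13,400, past the £9,100 cap; patient pays only £9,100 − £9,100 = £0. Plan pays £10,750 − £0 = £10,750.
Insurer total: £0 + £4,747.80 + £980.40 + £5,780.80 + £10,750 = £22,259.

£22,259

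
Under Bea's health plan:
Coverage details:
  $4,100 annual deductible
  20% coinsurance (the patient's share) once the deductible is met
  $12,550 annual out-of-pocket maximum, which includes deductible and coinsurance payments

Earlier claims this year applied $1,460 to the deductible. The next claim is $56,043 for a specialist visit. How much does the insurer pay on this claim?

$44,953

Remaining deductible: $4,100 − $1,460 = $2,640.
After the $2,640 deductible portion, $56,043 − $2,640 = $53,403 is subject to coinsurance.
20% of $53,403 = $10,680.60 falls to the patient.
That puts the patient's cost at $2,640 + $10,680.60 = $13,320.60 before any cap.
Year-to-date out-of-pocket would reach $1,460 + $13,320.60 = $14,780.60, above the $12,550 maximum, so the patient pays only $12,550 − $1,460 = $11,090.
Insurer pays the balance: $56,043 − $11,090 = $44,953.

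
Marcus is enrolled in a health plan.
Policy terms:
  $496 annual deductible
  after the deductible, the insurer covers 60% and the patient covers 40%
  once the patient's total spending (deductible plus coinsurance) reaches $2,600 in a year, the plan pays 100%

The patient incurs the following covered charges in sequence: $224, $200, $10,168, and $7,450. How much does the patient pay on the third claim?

Claim 1 — $224: entire amount goes to the deductible. Cost to patient: $224. OOP to date $224.
Claim 2 — $200: fully absorbed by the deductible. Patient pays $200; OOP now $424.
Claim 3 — $10,168: $72 to deductible, leaving $10,096; coinsurance $10,096 × 40% = $4,038.40. Deductible plus coinsurance: $72 + $4,038.40 = $4,110.40. Adding that to $424 gives $4,534.40, past the $2,600 cap; patient pays only $2,600 − $424 = $2,176.

$2,176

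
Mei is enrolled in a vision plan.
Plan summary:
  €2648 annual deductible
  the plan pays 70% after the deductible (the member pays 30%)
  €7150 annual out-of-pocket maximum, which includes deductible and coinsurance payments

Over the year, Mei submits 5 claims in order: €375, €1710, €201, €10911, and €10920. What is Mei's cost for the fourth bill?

€3526.70

Claim 1 (€375): entire amount goes to the deductible. Member pays €375; OOP now €375.
Claim 2 (€1710): all of it applies to the deductible. Member pays €1710; OOP now €2085.
Claim 3 (€201): entire amount goes to the deductible. Member pays €201; OOP now €2286.
Claim 4 (€10911): €362 finishes the deductible; €10549 goes to coinsurance; 30% of €10549 = €3164.70. Member pays €3526.70; OOP now €5812.70.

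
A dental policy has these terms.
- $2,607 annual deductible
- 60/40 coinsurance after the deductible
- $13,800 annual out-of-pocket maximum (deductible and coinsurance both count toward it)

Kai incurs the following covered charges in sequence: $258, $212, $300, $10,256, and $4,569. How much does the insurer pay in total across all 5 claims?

$7,792.80

Claim 1 ($258): fully absorbed by the deductible. Patient pays $258; OOP now $258. Insurer: $258 − $258 = $0.
Claim 2 ($212): all of it applies to the deductible. Cost to patient: $212. OOP to date $470. Insurer: $212 − $212 = $0.
Claim 3 ($300): fully absorbed by the deductible. Patient pays $300; OOP now $770. Plan pays $300 − $300 = $0.
Claim 4 ($10,256): $1,837 finishes the deductible; $8,419 goes to coinsurance; coinsurance $8,419 × 40% = $3,367.60. Patient owes $5,204.60 (running OOP $5,974.60). Insurer: $10,256 − $5,204.60 = $5,051.40.
Claim 5 ($4,569): deductible met; 40% of $4,569 = $1,827.60. Patient owes $1,827.60 (running OOP $7,802.20). Plan pays $4,569 − $1,827.60 = $2,741.40.
Insurer total: $0 + $0 + $0 + $5,051.40 + $2,741.40 = $7,792.80.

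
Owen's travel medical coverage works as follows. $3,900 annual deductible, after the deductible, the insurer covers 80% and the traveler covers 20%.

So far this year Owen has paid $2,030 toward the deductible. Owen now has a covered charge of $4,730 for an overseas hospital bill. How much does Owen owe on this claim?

$2,442

Deductible still to meet: $3,900 − $2,030 = $1,870.
The remaining $2,860 (= $4,730 − $1,870) moves to coinsurance.
Traveler's 20% share of $2,860 is $572.
That puts the traveler's cost at $1,870 + $572 = $2,442.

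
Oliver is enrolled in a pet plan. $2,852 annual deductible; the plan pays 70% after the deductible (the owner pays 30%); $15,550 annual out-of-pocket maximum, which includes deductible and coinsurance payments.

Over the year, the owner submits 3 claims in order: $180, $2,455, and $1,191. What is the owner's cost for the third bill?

#1 ($180): all of it applies to the deductible. Owner owes $180 (running OOP $180).
#2 ($2,455): fully absorbed by the deductible. Owner pays $2,455; OOP now $2,635.
#3 ($1,191): $217 to deductible, leaving $974; 30% of $974 = $292.20. Owner pays $509.20; OOP now $3,144.20.

$509.20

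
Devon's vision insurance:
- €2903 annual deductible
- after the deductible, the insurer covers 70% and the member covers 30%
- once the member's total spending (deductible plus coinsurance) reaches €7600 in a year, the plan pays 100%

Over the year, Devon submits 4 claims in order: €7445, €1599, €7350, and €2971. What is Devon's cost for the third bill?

€2205

#1 (€7445): €2903 to deductible, leaving €4542; member's 30% is €1362.60. Member pays €4265.60; OOP now €4265.60.
#2 (€1599): 30% coinsurance on €1599 = €479.70. Cost to member: €479.70. OOP to date €4745.30.
#3 (€7350): 30% coinsurance on €7350 = €2205. Member owes €2205 (running OOP €6950.30).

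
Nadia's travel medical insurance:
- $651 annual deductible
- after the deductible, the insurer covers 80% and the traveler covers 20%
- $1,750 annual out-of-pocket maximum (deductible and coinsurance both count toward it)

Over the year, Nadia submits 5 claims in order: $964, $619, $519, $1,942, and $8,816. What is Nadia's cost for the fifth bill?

Claim 1 — $964: deductible takes $651, $313 remains; 20% of $313 = $62.60. Traveler owes $713.60 (running OOP $713.60).
Claim 2 — $619: deductible already satisfied, so traveler's share is 20% × $619 = $123.80. Cost to traveler: $123.80. OOP to date $837.40.
Claim 3 — $519: deductible met; 20% of $519 = $103.80. Traveler pays $103.80; OOP now $941.20.
Claim 4 — $1,942: 20% coinsurance on $1,942 = $388.40. Traveler pays $388.40; OOP now $1,329.60.
Claim 5 — $8,816: deductible already satisfied, so traveler's share is 20% × $8,816 = $1,763.20. Adding that to $1,329.60 gives $3,092.80, past the $1,750 cap; traveler pays only $1,750 − $1,329.60 = $420.40.

$420.40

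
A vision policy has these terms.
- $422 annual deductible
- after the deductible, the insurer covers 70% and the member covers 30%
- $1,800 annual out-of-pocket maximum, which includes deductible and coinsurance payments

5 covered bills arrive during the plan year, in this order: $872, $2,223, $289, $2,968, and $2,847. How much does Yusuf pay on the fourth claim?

$489.40

Claim 1 — $872: $422 finishes the deductible; $450 goes to coinsurance; coinsurance $450 × 30% = $135. Member owes $557 (running OOP $557).
Claim 2 — $2,223: deductible already satisfied, so member's share is 30% × $2,223 = $666.90. Cost to member: $666.90. OOP to date $1,223.90.
Claim 3 — $289: 30% coinsurance on $289 = $86.70. Member pays $86.70; OOP now $1,310.60.
Claim 4 — $2,968: deductible met; 30% of $2,968 = $890.40. That would push OOP to $2,201, over the $1,800 cap, so member pays $1,800 − $1,310.60 = $489.40.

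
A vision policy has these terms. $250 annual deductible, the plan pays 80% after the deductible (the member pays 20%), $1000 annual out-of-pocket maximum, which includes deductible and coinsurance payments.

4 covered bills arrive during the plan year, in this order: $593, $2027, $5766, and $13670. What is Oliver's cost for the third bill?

#1 ($593): $250 to deductible, leaving $343; 20% of $343 = $68.60. Cost to member: $318.60. OOP to date $318.60.
#2 ($2027): deductible met; 20% of $2027 = $405.40. Member pays $405.40; OOP now $724.
#3 ($5766): 20% coinsurance on $5766 = $1153.20. Adding that to $724 gives $1877.20, past the $1000 cap; member pays only $1000 − $724 = $276.

$276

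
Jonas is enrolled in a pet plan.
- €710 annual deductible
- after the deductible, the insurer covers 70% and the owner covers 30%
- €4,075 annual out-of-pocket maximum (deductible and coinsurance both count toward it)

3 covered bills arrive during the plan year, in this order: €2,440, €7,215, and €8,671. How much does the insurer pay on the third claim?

Claim 1 — €2,440: €710 to deductible, leaving €1,730; owner's 30% is €519. Cost to owner: €1,229. OOP to date €1,229. Insurer: €2,440 − €1,229 = €1,211.
Claim 2 — €7,215: deductible met; 30% of €7,215 = €2,164.50. Cost to owner: €2,164.50. OOP to date €3,393.50. Insurer: €7,215 − €2,164.50 = €5,050.50.
Claim 3 — €8,671: deductible met; 30% of €8,671 = €2,601.30. OOP would hit €5,994.80 > €4,075, so the cap limits the owner to €4,075 − €3,393.50 = €681.50. Insurer: €8,671 − €681.50 = €7,989.50.

€7,989.50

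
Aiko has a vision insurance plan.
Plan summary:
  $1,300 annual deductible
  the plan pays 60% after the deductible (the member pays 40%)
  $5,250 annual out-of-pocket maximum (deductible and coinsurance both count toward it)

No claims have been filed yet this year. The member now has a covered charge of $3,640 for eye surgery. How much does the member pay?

Deductible not yet touched, so the first $1,300 of the bill goes to the deductible.
After the $1,300 deductible portion, $3,640 − $1,300 = $2,340 is subject to coinsurance.
40% of $2,340 = $936 falls to the member.
So the member owes $1,300 + $936 = $2,236 before any cap.
Cumulative spending $0 + $2,236 = $2,236 stays under the $5,250 maximum.

$2,236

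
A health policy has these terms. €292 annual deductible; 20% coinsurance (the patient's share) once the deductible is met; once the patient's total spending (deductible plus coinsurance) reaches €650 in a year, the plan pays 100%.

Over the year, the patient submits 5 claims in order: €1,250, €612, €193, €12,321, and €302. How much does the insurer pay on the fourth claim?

€12,315.60

Claim 1 (€1,250): €292 to deductible, leaving €958; patient's 20% is €191.60. Patient pays €483.60; OOP now €483.60. Plan pays €1,250 − €483.60 = €766.40.
Claim 2 (€612): 20% coinsurance on €612 = €122.40. Patient pays €122.40; OOP now €606. Plan pays €612 − €122.40 = €489.60.
Claim 3 (€193): deductible met; 20% of €193 = €38.60. Cost to patient: €38.60. OOP to date €644.60. Plan pays €193 − €38.60 = €154.40.
Claim 4 (€12,321): deductible met; 20% of €12,321 = €2,464.20. That would push OOP to €3,108.80, over the €650 cap, so patient pays €650 − €644.60 = €5.40. Plan pays €12,321 − €5.40 = €12,315.60.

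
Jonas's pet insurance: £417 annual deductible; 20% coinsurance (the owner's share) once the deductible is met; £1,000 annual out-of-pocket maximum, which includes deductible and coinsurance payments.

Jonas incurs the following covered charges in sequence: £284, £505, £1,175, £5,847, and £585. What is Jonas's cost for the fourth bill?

Bill 1, £284: all of it applies to the deductible. Cost to owner: £284. OOP to date £284.
Bill 2, £505: deductible takes £133, £372 remains; owner's 20% is £74.40. Owner pays £207.40; OOP now £491.40.
Bill 3, £1,175: 20% coinsurance on £1,175 = £235. Owner owes £235 (running OOP £726.40).
Bill 4, £5,847: deductible met; 20% of £5,847 = £1,169.40. Adding that to £726.40 gives £1,895.80, past the £1,000 cap; owner pays only £1,000 − £726.40 = £273.60.

£273.60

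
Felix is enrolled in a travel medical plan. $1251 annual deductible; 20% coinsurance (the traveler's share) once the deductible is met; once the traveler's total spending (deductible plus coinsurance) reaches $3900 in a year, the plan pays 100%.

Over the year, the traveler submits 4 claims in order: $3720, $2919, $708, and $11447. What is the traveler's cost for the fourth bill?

$1429.80

Claim 1 ($3720): deductible takes $1251, $2469 remains; 20% of $2469 = $493.80. Traveler owes $1744.80 (running OOP $1744.80).
Claim 2 ($2919): 20% coinsurance on $2919 = $583.80. Traveler pays $583.80; OOP now $2328.60.
Claim 3 ($708): deductible already satisfied, so traveler's share is 20% × $708 = $141.60. Traveler pays $141.60; OOP now $2470.20.
Claim 4 ($11447): 20% coinsurance on $11447 = $2289.40. That would push OOP to $4759.60, over the $3900 cap, so traveler pays $3900 − $2470.20 = $1429.80.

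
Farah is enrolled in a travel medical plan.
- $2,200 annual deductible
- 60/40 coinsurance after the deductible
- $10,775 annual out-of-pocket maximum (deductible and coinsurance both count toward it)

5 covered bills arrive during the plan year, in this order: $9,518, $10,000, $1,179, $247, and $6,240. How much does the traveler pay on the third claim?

$471.60

Bill 1, $9,518: $2,200 finishes the deductible; $7,318 goes to coinsurance; coinsurance $7,318 × 40% = $2,927.20. Traveler pays $5,127.20; OOP now $5,127.20.
Bill 2, $10,000: deductible already satisfied, so traveler's share is 40% × $10,000 = $4,000. Cost to traveler: $4,000. OOP to date $9,127.20.
Bill 3, $1,179: 40% coinsurance on $1,179 = $471.60. Cost to traveler: $471.60. OOP to date $9,598.80.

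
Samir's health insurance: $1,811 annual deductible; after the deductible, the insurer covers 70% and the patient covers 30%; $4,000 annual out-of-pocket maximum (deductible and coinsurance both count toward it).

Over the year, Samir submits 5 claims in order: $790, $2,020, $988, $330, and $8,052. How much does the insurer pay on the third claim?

Claim 1 — $790: all of it applies to the deductible. Cost to patient: $790. OOP to date $790. Insurer: $790 − $790 = $0.
Claim 2 — $2,020: deductible takes $1,021, $999 remains; coinsurance $999 × 30% = $299.70. Cost to patient: $1,320.70. OOP to date $2,110.70. Plan pays $2,020 − $1,320.70 = $699.30.
Claim 3 — $988: 30% coinsurance on $988 = $296.40. Patient owes $296.40 (running OOP $2,407.10). Insurer: $988 − $296.40 = $691.60.

$691.60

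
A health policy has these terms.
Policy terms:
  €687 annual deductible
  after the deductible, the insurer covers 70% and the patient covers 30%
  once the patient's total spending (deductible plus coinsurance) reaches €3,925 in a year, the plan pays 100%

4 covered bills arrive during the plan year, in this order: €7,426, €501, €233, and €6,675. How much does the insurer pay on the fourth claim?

#1 (€7,426): €687 finishes the deductible; €6,739 goes to coinsurance; patient's 30% is €2,021.70. Cost to patient: €2,708.70. OOP to date €2,708.70. Insurer: €7,426 − €2,708.70 = €4,717.30.
#2 (€501): deductible met; 30% of €501 = €150.30. Cost to patient: €150.30. OOP to date €2,859. Plan pays €501 − €150.30 = €350.70.
#3 (€233): 30% coinsurance on €233 = €69.90. Patient pays €69.90; OOP now €2,928.90. Plan pays €233 − €69.90 = €163.10.
#4 (€6,675): 30% coinsurance on €6,675 = €2,002.50. Adding that to €2,928.90 gives €4,931.40, past the €3,925 cap; patient pays only €3,925 − €2,928.90 = €996.10. Plan pays €6,675 − €996.10 = €5,678.90.

€5,678.90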